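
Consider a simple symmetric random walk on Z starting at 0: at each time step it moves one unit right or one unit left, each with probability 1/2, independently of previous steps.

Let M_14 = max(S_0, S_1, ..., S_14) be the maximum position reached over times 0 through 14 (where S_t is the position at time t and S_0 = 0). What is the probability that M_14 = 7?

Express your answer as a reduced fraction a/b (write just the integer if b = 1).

Let M_14 = max(S_0,...,S_14). Use the reflection principle: for j ≥ 1, #{paths with M_14 ≥ j} = #{S_14 ≥ j} + #{S_14 ≥ j+1}.
By reflection, #{M_14 ≥ 7} = #{S_14 ≥ 7} + #{S_14 ≥ 8} = 470 + 470 = 940.
#{M_14 ≥ 8} = #{S_14 ≥ 8} + #{S_14 ≥ 9} = 470 + 106 = 576.
#{M_14 = 7} = 940 - 576 = 364.
P(M_14 = 7) = 364/16384 = 91/4096

Answer: 91/4096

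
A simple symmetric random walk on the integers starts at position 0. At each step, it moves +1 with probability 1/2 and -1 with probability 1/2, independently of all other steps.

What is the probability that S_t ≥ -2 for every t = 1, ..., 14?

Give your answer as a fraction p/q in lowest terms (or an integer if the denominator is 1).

Let f(t,s) = #length-t paths at position s with S_1..S_t all ≥ -2.
f(t,s) = f(t-1,s-1) + f(t-1,s+1) for s ≥ -2; f(t,s) = 0 for s < -2.
t=0: f(0,0)=1
t=1: f(1,-1)=1 f(1,1)=1
t=2: f(2,-2)=1 f(2,0)=2 f(2,2)=1
t=3: f(3,-1)=3 f(3,1)=3 f(3,3)=1
t=4: f(4,-2)=3 f(4,0)=6 f(4,2)=4 f(4,4)=1
t=5: f(5,-1)=9 f(5,1)=10 f(5,3)=5 f(5,5)=1
t=6: f(6,-2)=9 f(6,0)=19 f(6,2)=15 f(6,4)=6 f(6,6)=1
t=7: f(7,-1)=28 f(7,1)=34 f(7,3)=21 f(7,5)=7 f(7,7)=1
t=8: f(8,-2)=28 f(8,0)=62 f(8,2)=55 f(8,4)=28 f(8,6)=8 f(8,8)=1
t=9: f(9,-1)=90 f(9,1)=117 f(9,3)=83 f(9,5)=36 f(9,7)=9 f(9,9)=1
t=10: f(10,-2)=90 f(10,0)=207 f(10,2)=200 f(10,4)=119 f(10,6)=45 f(10,8)=10 f(10,10)=1
t=11: f(11,-1)=297 f(11,1)=407 f(11,3)=319 f(11,5)=164 f(11,7)=55 f(11,9)=11 f(11,11)=1
t=12: f(12,-2)=297 f(12,0)=704 f(12,2)=726 f(12,4)=483 f(12,6)=219 f(12,8)=66 f(12,10)=12 f(12,12)=1
t=13: f(13,-1)=1001 f(13,1)=1430 f(13,3)=1209 f(13,5)=702 f(13,7)=285 f(13,9)=78 f(13,11)=13 f(13,13)=1
t=14: f(14,-2)=1001 f(14,0)=2431 f(14,2)=2639 f(14,4)=1911 f(14,6)=987 f(14,8)=363 f(14,10)=91 f(14,12)=14 f(14,14)=1
Σ_s f(14,s) = 9438
P = 9438/16384 = 4719/8192

Answer: 4719/8192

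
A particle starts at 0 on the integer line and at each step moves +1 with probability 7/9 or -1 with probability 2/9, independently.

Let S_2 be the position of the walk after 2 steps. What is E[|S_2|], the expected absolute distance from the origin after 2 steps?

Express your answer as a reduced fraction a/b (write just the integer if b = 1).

S_2 takes values m ≡ 0 (mod 2) with |m| ≤ 2; P(S_2=m) = C(2,(2+m)/2) · (7/9)^((2+m)/2) · (2/9)^((2-m)/2).
Distribution: P(S=-2)=4/81, P(S=0)=28/81, P(S=2)=49/81
E[|S_2|] = Σ_m |m|·P(S_2=m) = 106/81

Answer: 106/81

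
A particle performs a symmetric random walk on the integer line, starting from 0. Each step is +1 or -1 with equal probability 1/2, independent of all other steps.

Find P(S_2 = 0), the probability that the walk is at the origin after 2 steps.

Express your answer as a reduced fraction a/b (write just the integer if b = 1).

Answer: 1/2

Derivation:
To return to 0 after 2 steps: need exactly 1 step of +1 and 1 of -1.
Favorable paths: C(2,1) = 2
Total paths: 2^2 = 4
P = 2/4 = 1/2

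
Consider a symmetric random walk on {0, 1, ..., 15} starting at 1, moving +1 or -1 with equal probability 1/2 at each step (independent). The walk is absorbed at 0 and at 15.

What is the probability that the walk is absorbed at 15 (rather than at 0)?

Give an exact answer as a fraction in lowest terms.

Symmetric walk (p = 1/2): the harmonic-function argument gives P(hit 15 before 0 | start at 1) = a/N.
P = 1/15 = 1/15

Answer: 1/15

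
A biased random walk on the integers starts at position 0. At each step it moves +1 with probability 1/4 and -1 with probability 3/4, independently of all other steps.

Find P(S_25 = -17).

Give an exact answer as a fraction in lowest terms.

Answer: 66161734008975/562949953421312

Derivation:
To reach position -17 after 25 steps: need 4 steps of +1 and 21 steps of -1.
Number of such sequences: C(25,4) = 12650
Each has probability (1/4)^4 · (3/4)^21 = 10460353203/1125899906842624
P = 12650 · 10460353203/1125899906842624 = 66161734008975/562949953421312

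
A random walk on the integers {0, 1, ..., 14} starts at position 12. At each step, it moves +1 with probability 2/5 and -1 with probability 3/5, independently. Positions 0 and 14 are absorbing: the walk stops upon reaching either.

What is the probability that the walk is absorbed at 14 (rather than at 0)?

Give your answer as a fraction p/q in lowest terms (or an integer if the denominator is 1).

Answer: 421876/953317

Derivation:
Biased walk: p = 2/5, q = 3/5, r = q/p = 3/2
Gambler's ruin: P(hit 14 before 0 | start at 12) = (1 - r^a)/(1 - r^N)
r^12 = 531441/4096; r^14 = 4782969/16384
P = (1 - 531441/4096) / (1 - 4782969/16384) = -527345/4096 / -4766585/16384 = 421876/953317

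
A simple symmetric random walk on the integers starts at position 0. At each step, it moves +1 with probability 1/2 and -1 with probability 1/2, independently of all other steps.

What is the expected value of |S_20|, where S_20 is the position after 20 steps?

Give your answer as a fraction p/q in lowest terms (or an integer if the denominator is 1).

S_20 takes values m ≡ 0 (mod 2) with |m| ≤ 20; P(S_20=m) = C(20,(20+m)/2)/2^20.
Total paths: 2^20 = 1048576
Distribution: P(S=-20)=1/1048576, P(S=-18)=20/1048576, P(S=-16)=190/1048576, P(S=-14)=1140/1048576, P(S=-12)=4845/1048576, P(S=-10)=15504/1048576, P(S=-8)=38760/1048576, P(S=-6)=77520/1048576, P(S=-4)=125970/1048576, P(S=-2)=167960/1048576, P(S=0)=184756/1048576, P(S=2)=167960/1048576, P(S=4)=125970/1048576, P(S=6)=77520/1048576, P(S=8)=38760/1048576, P(S=10)=15504/1048576, P(S=12)=4845/1048576, P(S=14)=1140/1048576, P(S=16)=190/1048576, P(S=18)=20/1048576, P(S=20)=1/1048576
E[|S_20|] = Σ_m |m|·P(S_20=m) = 3695120/1048576 = 230945/65536

Answer: 230945/65536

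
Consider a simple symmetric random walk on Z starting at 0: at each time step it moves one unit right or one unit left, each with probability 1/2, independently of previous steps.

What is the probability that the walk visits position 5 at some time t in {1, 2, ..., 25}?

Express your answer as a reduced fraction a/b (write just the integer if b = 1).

Count via complement. Let g(t,s) = #length-t paths at position s with S_1..S_t all ≠ 5.
g(t,s) = g(t-1,s-1) + g(t-1,s+1) for s ≠ 5; g(t,5) = 0.
t=0: g(0,0)=1
t=1: g(1,-1)=1 g(1,1)=1
t=2: g(2,-2)=1 g(2,0)=2 g(2,2)=1
t=3: g(3,-3)=1 g(3,-1)=3 g(3,1)=3 g(3,3)=1
t=4: g(4,-4)=1 g(4,-2)=4 g(4,0)=6 g(4,2)=4 g(4,4)=1
t=5: g(5,-5)=1 g(5,-3)=5 g(5,-1)=10 g(5,1)=10 g(5,3)=5
t=6: g(6,-6)=1 g(6,-4)=6 g(6,-2)=15 g(6,0)=20 g(6,2)=15 g(6,4)=5
t=7: g(7,-7)=1 g(7,-5)=7 g(7,-3)=21 g(7,-1)=35 g(7,1)=35 g(7,3)=20
t=8: g(8,-8)=1 g(8,-6)=8 g(8,-4)=28 g(8,-2)=56 g(8,0)=70 g(8,2)=55 g(8,4)=20
t=9: g(9,-9)=1 g(9,-7)=9 g(9,-5)=36 g(9,-3)=84 g(9,-1)=126 g(9,1)=125 g(9,3)=75
t=10: g(10,-10)=1 g(10,-8)=10 g(10,-6)=45 g(10,-4)=120 g(10,-2)=210 g(10,0)=251 g(10,2)=200 g(10,4)=75
t=11: g(11,-11)=1 g(11,-9)=11 g(11,-7)=55 g(11,-5)=165 g(11,-3)=330 g(11,-1)=461 g(11,1)=451 g(11,3)=275
t=12: g(12,-12)=1 g(12,-10)=12 g(12,-8)=66 g(12,-6)=220 g(12,-4)=495 g(12,-2)=791 g(12,0)=912 g(12,2)=726 g(12,4)=275
t=13: g(13,-13)=1 g(13,-11)=13 g(13,-9)=78 g(13,-7)=286 g(13,-5)=715 g(13,-3)=1286 g(13,-1)=1703 g(13,1)=1638 g(13,3)=1001
t=14: g(14,-14)=1 g(14,-12)=14 g(14,-10)=91 g(14,-8)=364 g(14,-6)=1001 g(14,-4)=2001 g(14,-2)=2989 g(14,0)=3341 g(14,2)=2639 g(14,4)=1001
t=15: g(15,-15)=1 g(15,-13)=15 g(15,-11)=105 g(15,-9)=455 g(15,-7)=1365 g(15,-5)=3002 g(15,-3)=4990 g(15,-1)=6330 g(15,1)=5980 g(15,3)=3640
t=16: g(16,-16)=1 g(16,-14)=16 g(16,-12)=120 g(16,-10)=560 g(16,-8)=1820 g(16,-6)=4367 g(16,-4)=7992 g(16,-2)=11320 g(16,0)=12310 g(16,2)=9620 g(16,4)=3640
t=17: g(17,-17)=1 g(17,-15)=17 g(17,-13)=136 g(17,-11)=680 g(17,-9)=2380 g(17,-7)=6187 g(17,-5)=12359 g(17,-3)=19312 g(17,-1)=23630 g(17,1)=21930 g(17,3)=13260
t=18: g(18,-18)=1 g(18,-16)=18 g(18,-14)=153 g(18,-12)=816 g(18,-10)=3060 g(18,-8)=8567 g(18,-6)=18546 g(18,-4)=31671 g(18,-2)=42942 g(18,0)=45560 g(18,2)=35190 g(18,4)=13260
t=19: g(19,-19)=1 g(19,-17)=19 g(19,-15)=171 g(19,-13)=969 g(19,-11)=3876 g(19,-9)=11627 g(19,-7)=27113 g(19,-5)=50217 g(19,-3)=74613 g(19,-1)=88502 g(19,1)=80750 g(19,3)=48450
t=20: g(20,-20)=1 g(20,-18)=20 g(20,-16)=190 g(20,-14)=1140 g(20,-12)=4845 g(20,-10)=15503 g(20,-8)=38740 g(20,-6)=77330 g(20,-4)=124830 g(20,-2)=163115 g(20,0)=169252 g(20,2)=129200 g(20,4)=48450
t=21: g(21,-21)=1 g(21,-19)=21 g(21,-17)=210 g(21,-15)=1330 g(21,-13)=5985 g(21,-11)=20348 g(21,-9)=54243 g(21,-7)=116070 g(21,-5)=202160 g(21,-3)=287945 g(21,-1)=332367 g(21,1)=298452 g(21,3)=177650
t=22: g(22,-22)=1 g(22,-20)=22 g(22,-18)=231 g(22,-16)=1540 g(22,-14)=7315 g(22,-12)=26333 g(22,-10)=74591 g(22,-8)=170313 g(22,-6)=318230 g(22,-4)=490105 g(22,-2)=620312 g(22,0)=630819 g(22,2)=476102 g(22,4)=177650
t=23: g(23,-23)=1 g(23,-21)=23 g(23,-19)=253 g(23,-17)=1771 g(23,-15)=8855 g(23,-13)=33648 g(23,-11)=100924 g(23,-9)=244904 g(23,-7)=488543 g(23,-5)=808335 g(23,-3)=1110417 g(23,-1)=1251131 g(23,1)=1106921 g(23,3)=653752
t=24: g(24,-24)=1 g(24,-22)=24 g(24,-20)=276 g(24,-18)=2024 g(24,-16)=10626 g(24,-14)=42503 g(24,-12)=134572 g(24,-10)=345828 g(24,-8)=733447 g(24,-6)=1296878 g(24,-4)=1918752 g(24,-2)=2361548 g(24,0)=2358052 g(24,2)=1760673 g(24,4)=653752
t=25: g(25,-25)=1 g(25,-23)=25 g(25,-21)=300 g(25,-19)=2300 g(25,-17)=12650 g(25,-15)=53129 g(25,-13)=177075 g(25,-11)=480400 g(25,-9)=1079275 g(25,-7)=2030325 g(25,-5)=3215630 g(25,-3)=4280300 g(25,-1)=4719600 g(25,1)=4118725 g(25,3)=2414425
Paths never hitting 5: Σ_s g(25,s) = 22584160
Paths hitting 5: 2^25 - 22584160 = 10970272
P = 10970272/33554432 = 342821/1048576

Answer: 342821/1048576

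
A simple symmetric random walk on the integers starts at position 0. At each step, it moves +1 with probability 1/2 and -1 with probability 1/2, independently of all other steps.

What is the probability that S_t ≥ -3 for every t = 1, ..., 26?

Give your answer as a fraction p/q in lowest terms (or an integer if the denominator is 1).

Answer: 2340135/4194304

Derivation:
Let f(t,s) = #length-t paths at position s with S_1..S_t all ≥ -3.
f(t,s) = f(t-1,s-1) + f(t-1,s+1) for s ≥ -3; f(t,s) = 0 for s < -3.
t=0: f(0,0)=1
t=1: f(1,-1)=1 f(1,1)=1
t=2: f(2,-2)=1 f(2,0)=2 f(2,2)=1
t=3: f(3,-3)=1 f(3,-1)=3 f(3,1)=3 f(3,3)=1
t=4: f(4,-2)=4 f(4,0)=6 f(4,2)=4 f(4,4)=1
t=5: f(5,-3)=4 f(5,-1)=10 f(5,1)=10 f(5,3)=5 f(5,5)=1
t=6: f(6,-2)=14 f(6,0)=20 f(6,2)=15 f(6,4)=6 f(6,6)=1
t=7: f(7,-3)=14 f(7,-1)=34 f(7,1)=35 f(7,3)=21 f(7,5)=7 f(7,7)=1
t=8: f(8,-2)=48 f(8,0)=69 f(8,2)=56 f(8,4)=28 f(8,6)=8 f(8,8)=1
t=9: f(9,-3)=48 f(9,-1)=117 f(9,1)=125 f(9,3)=84 f(9,5)=36 f(9,7)=9 f(9,9)=1
t=10: f(10,-2)=165 f(10,0)=242 f(10,2)=209 f(10,4)=120 f(10,6)=45 f(10,8)=10 f(10,10)=1
t=11: f(11,-3)=165 f(11,-1)=407 f(11,1)=451 f(11,3)=329 f(11,5)=165 f(11,7)=55 f(11,9)=11 f(11,11)=1
t=12: f(12,-2)=572 f(12,0)=858 f(12,2)=780 f(12,4)=494 f(12,6)=220 f(12,8)=66 f(12,10)=12 f(12,12)=1
t=13: f(13,-3)=572 f(13,-1)=1430 f(13,1)=1638 f(13,3)=1274 f(13,5)=714 f(13,7)=286 f(13,9)=78 f(13,11)=13 f(13,13)=1
t=14: f(14,-2)=2002 f(14,0)=3068 f(14,2)=2912 f(14,4)=1988 f(14,6)=1000 f(14,8)=364 f(14,10)=91 f(14,12)=14 f(14,14)=1
t=15: f(15,-3)=2002 f(15,-1)=5070 f(15,1)=5980 f(15,3)=4900 f(15,5)=2988 f(15,7)=1364 f(15,9)=455 f(15,11)=105 f(15,13)=15 f(15,15)=1
t=16: f(16,-2)=7072 f(16,0)=11050 f(16,2)=10880 f(16,4)=7888 f(16,6)=4352 f(16,8)=1819 f(16,10)=560 f(16,12)=120 f(16,14)=16 f(16,16)=1
t=17: f(17,-3)=7072 f(17,-1)=18122 f(17,1)=21930 f(17,3)=18768 f(17,5)=12240 f(17,7)=6171 f(17,9)=2379 f(17,11)=680 f(17,13)=136 f(17,15)=17 f(17,17)=1
t=18: f(18,-2)=25194 f(18,0)=40052 f(18,2)=40698 f(18,4)=31008 f(18,6)=18411 f(18,8)=8550 f(18,10)=3059 f(18,12)=816 f(18,14)=153 f(18,16)=18 f(18,18)=1
t=19: f(19,-3)=25194 f(19,-1)=65246 f(19,1)=80750 f(19,3)=71706 f(19,5)=49419 f(19,7)=26961 f(19,9)=11609 f(19,11)=3875 f(19,13)=969 f(19,15)=171 f(19,17)=19 f(19,19)=1
t=20: f(20,-2)=90440 f(20,0)=145996 f(20,2)=152456 f(20,4)=121125 f(20,6)=76380 f(20,8)=38570 f(20,10)=15484 f(20,12)=4844 f(20,14)=1140 f(20,16)=190 f(20,18)=20 f(20,20)=1
t=21: f(21,-3)=90440 f(21,-1)=236436 f(21,1)=298452 f(21,3)=273581 f(21,5)=197505 f(21,7)=114950 f(21,9)=54054 f(21,11)=20328 f(21,13)=5984 f(21,15)=1330 f(21,17)=210 f(21,19)=21 f(21,21)=1
t=22: f(22,-2)=326876 f(22,0)=534888 f(22,2)=572033 f(22,4)=471086 f(22,6)=312455 f(22,8)=169004 f(22,10)=74382 f(22,12)=26312 f(22,14)=7314 f(22,16)=1540 f(22,18)=231 f(22,20)=22 f(22,22)=1
t=23: f(23,-3)=326876 f(23,-1)=861764 f(23,1)=1106921 f(23,3)=1043119 f(23,5)=783541 f(23,7)=481459 f(23,9)=243386 f(23,11)=100694 f(23,13)=33626 f(23,15)=8854 f(23,17)=1771 f(23,19)=253 f(23,21)=23 f(23,23)=1
t=24: f(24,-2)=1188640 f(24,0)=1968685 f(24,2)=2150040 f(24,4)=1826660 f(24,6)=1265000 f(24,8)=724845 f(24,10)=344080 f(24,12)=134320 f(24,14)=42480 f(24,16)=10625 f(24,18)=2024 f(24,20)=276 f(24,22)=24 f(24,24)=1
t=25: f(25,-3)=1188640 f(25,-1)=3157325 f(25,1)=4118725 f(25,3)=3976700 f(25,5)=3091660 f(25,7)=1989845 f(25,9)=1068925 f(25,11)=478400 f(25,13)=176800 f(25,15)=53105 f(25,17)=12649 f(25,19)=2300 f(25,21)=300 f(25,23)=25 f(25,25)=1
t=26: f(26,-2)=4345965 f(26,0)=7276050 f(26,2)=8095425 f(26,4)=7068360 f(26,6)=5081505 f(26,8)=3058770 f(26,10)=1547325 f(26,12)=655200 f(26,14)=229905 f(26,16)=65754 f(26,18)=14949 f(26,20)=2600 f(26,22)=325 f(26,24)=26 f(26,26)=1
Σ_s f(26,s) = 37442160
P = 37442160/67108864 = 2340135/4194304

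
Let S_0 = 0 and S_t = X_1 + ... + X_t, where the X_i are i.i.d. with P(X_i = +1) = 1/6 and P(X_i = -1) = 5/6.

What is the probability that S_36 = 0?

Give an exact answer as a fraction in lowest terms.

Answer: 2884907817840576171875/859535399874211295514329088

Derivation:
To be at 0 after 36 steps: need exactly 18 steps of +1 and 18 of -1.
Number of such sequences: C(36,18) = 9075135300
Each has probability (1/6)^18 · (5/6)^18 = 3814697265625/10314424798490535546171949056
P = 9075135300 · 3814697265625/10314424798490535546171949056 = 2884907817840576171875/859535399874211295514329088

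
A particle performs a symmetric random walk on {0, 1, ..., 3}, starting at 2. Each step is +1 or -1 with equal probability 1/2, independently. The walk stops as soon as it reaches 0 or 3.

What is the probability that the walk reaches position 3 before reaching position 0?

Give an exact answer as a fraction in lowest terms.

Answer: 2/3

Derivation:
Symmetric walk (p = 1/2): the harmonic-function argument gives P(hit 3 before 0 | start at 2) = a/N.
P = 2/3 = 2/3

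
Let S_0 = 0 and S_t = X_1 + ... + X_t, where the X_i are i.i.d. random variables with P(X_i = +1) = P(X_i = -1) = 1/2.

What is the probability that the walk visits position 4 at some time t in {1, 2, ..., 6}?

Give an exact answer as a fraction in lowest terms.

Count via complement. Let g(t,s) = #length-t paths at position s with S_1..S_t all ≠ 4.
g(t,s) = g(t-1,s-1) + g(t-1,s+1) for s ≠ 4; g(t,4) = 0.
t=0: g(0,0)=1
t=1: g(1,-1)=1 g(1,1)=1
t=2: g(2,-2)=1 g(2,0)=2 g(2,2)=1
t=3: g(3,-3)=1 g(3,-1)=3 g(3,1)=3 g(3,3)=1
t=4: g(4,-4)=1 g(4,-2)=4 g(4,0)=6 g(4,2)=4
t=5: g(5,-5)=1 g(5,-3)=5 g(5,-1)=10 g(5,1)=10 g(5,3)=4
t=6: g(6,-6)=1 g(6,-4)=6 g(6,-2)=15 g(6,0)=20 g(6,2)=14
Paths never hitting 4: Σ_s g(6,s) = 56
Paths hitting 4: 2^6 - 56 = 8
P = 8/64 = 1/8

Answer: 1/8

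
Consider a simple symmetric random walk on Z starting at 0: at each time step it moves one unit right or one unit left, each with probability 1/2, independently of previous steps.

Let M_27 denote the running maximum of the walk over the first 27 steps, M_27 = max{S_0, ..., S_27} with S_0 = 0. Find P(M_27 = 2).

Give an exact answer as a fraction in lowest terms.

Let M_27 = max(S_0,...,S_27). Use the reflection principle: for j ≥ 1, #{paths with M_27 ≥ j} = #{S_27 ≥ j} + #{S_27 ≥ j+1}.
By reflection, #{M_27 ≥ 2} = #{S_27 ≥ 2} + #{S_27 ≥ 3} = 47050564 + 47050564 = 94101128.
#{M_27 ≥ 3} = #{S_27 ≥ 3} + #{S_27 ≥ 4} = 47050564 + 29666704 = 76717268.
#{M_27 = 2} = 94101128 - 76717268 = 17383860.
P(M_27 = 2) = 17383860/134217728 = 4345965/33554432

Answer: 4345965/33554432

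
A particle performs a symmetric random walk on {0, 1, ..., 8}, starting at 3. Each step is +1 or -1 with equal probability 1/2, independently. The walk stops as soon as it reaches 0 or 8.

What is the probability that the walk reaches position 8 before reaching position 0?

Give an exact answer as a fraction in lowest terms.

Answer: 3/8

Derivation:
Symmetric walk (p = 1/2): the harmonic-function argument gives P(hit 8 before 0 | start at 3) = a/N.
P = 3/8 = 3/8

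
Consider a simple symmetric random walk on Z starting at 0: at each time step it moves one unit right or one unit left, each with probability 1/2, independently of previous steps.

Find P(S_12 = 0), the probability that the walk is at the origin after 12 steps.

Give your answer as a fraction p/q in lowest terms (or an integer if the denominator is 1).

Answer: 231/1024

Derivation:
To return to 0 after 12 steps: need exactly 6 steps of +1 and 6 of -1.
Favorable paths: C(12,6) = 924
Total paths: 2^12 = 4096
P = 924/4096 = 231/1024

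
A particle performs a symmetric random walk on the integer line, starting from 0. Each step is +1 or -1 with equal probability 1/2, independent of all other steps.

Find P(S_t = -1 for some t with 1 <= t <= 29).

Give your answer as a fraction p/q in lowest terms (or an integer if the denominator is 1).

Answer: 57414019/67108864

Derivation:
Count via complement. Let g(t,s) = #length-t paths at position s with S_1..S_t all ≠ -1.
g(t,s) = g(t-1,s-1) + g(t-1,s+1) for s ≠ -1; g(t,-1) = 0.
t=0: g(0,0)=1
t=1: g(1,1)=1
t=2: g(2,0)=1 g(2,2)=1
t=3: g(3,1)=2 g(3,3)=1
t=4: g(4,0)=2 g(4,2)=3 g(4,4)=1
t=5: g(5,1)=5 g(5,3)=4 g(5,5)=1
t=6: g(6,0)=5 g(6,2)=9 g(6,4)=5 g(6,6)=1
t=7: g(7,1)=14 g(7,3)=14 g(7,5)=6 g(7,7)=1
t=8: g(8,0)=14 g(8,2)=28 g(8,4)=20 g(8,6)=7 g(8,8)=1
t=9: g(9,1)=42 g(9,3)=48 g(9,5)=27 g(9,7)=8 g(9,9)=1
t=10: g(10,0)=42 g(10,2)=90 g(10,4)=75 g(10,6)=35 g(10,8)=9 g(10,10)=1
t=11: g(11,1)=132 g(11,3)=165 g(11,5)=110 g(11,7)=44 g(11,9)=10 g(11,11)=1
t=12: g(12,0)=132 g(12,2)=297 g(12,4)=275 g(12,6)=154 g(12,8)=54 g(12,10)=11 g(12,12)=1
t=13: g(13,1)=429 g(13,3)=572 g(13,5)=429 g(13,7)=208 g(13,9)=65 g(13,11)=12 g(13,13)=1
t=14: g(14,0)=429 g(14,2)=1001 g(14,4)=1001 g(14,6)=637 g(14,8)=273 g(14,10)=77 g(14,12)=13 g(14,14)=1
t=15: g(15,1)=1430 g(15,3)=2002 g(15,5)=1638 g(15,7)=910 g(15,9)=350 g(15,11)=90 g(15,13)=14 g(15,15)=1
t=16: g(16,0)=1430 g(16,2)=3432 g(16,4)=3640 g(16,6)=2548 g(16,8)=1260 g(16,10)=440 g(16,12)=104 g(16,14)=15 g(16,16)=1
t=17: g(17,1)=4862 g(17,3)=7072 g(17,5)=6188 g(17,7)=3808 g(17,9)=1700 g(17,11)=544 g(17,13)=119 g(17,15)=16 g(17,17)=1
t=18: g(18,0)=4862 g(18,2)=11934 g(18,4)=13260 g(18,6)=9996 g(18,8)=5508 g(18,10)=2244 g(18,12)=663 g(18,14)=135 g(18,16)=17 g(18,18)=1
t=19: g(19,1)=16796 g(19,3)=25194 g(19,5)=23256 g(19,7)=15504 g(19,9)=7752 g(19,11)=2907 g(19,13)=798 g(19,15)=152 g(19,17)=18 g(19,19)=1
t=20: g(20,0)=16796 g(20,2)=41990 g(20,4)=48450 g(20,6)=38760 g(20,8)=23256 g(20,10)=10659 g(20,12)=3705 g(20,14)=950 g(20,16)=170 g(20,18)=19 g(20,20)=1
t=21: g(21,1)=58786 g(21,3)=90440 g(21,5)=87210 g(21,7)=62016 g(21,9)=33915 g(21,11)=14364 g(21,13)=4655 g(21,15)=1120 g(21,17)=189 g(21,19)=20 g(21,21)=1
t=22: g(22,0)=58786 g(22,2)=149226 g(22,4)=177650 g(22,6)=149226 g(22,8)=95931 g(22,10)=48279 g(22,12)=19019 g(22,14)=5775 g(22,16)=1309 g(22,18)=209 g(22,20)=21 g(22,22)=1
t=23: g(23,1)=208012 g(23,3)=326876 g(23,5)=326876 g(23,7)=245157 g(23,9)=144210 g(23,11)=67298 g(23,13)=24794 g(23,15)=7084 g(23,17)=1518 g(23,19)=230 g(23,21)=22 g(23,23)=1
t=24: g(24,0)=208012 g(24,2)=534888 g(24,4)=653752 g(24,6)=572033 g(24,8)=389367 g(24,10)=211508 g(24,12)=92092 g(24,14)=31878 g(24,16)=8602 g(24,18)=1748 g(24,20)=252 g(24,22)=23 g(24,24)=1
t=25: g(25,1)=742900 g(25,3)=1188640 g(25,5)=1225785 g(25,7)=961400 g(25,9)=600875 g(25,11)=303600 g(25,13)=123970 g(25,15)=40480 g(25,17)=10350 g(25,19)=2000 g(25,21)=275 g(25,23)=24 g(25,25)=1
t=26: g(26,0)=742900 g(26,2)=1931540 g(26,4)=2414425 g(26,6)=2187185 g(26,8)=1562275 g(26,10)=904475 g(26,12)=427570 g(26,14)=164450 g(26,16)=50830 g(26,18)=12350 g(26,20)=2275 g(26,22)=299 g(26,24)=25 g(26,26)=1
t=27: g(27,1)=2674440 g(27,3)=4345965 g(27,5)=4601610 g(27,7)=3749460 g(27,9)=2466750 g(27,11)=1332045 g(27,13)=592020 g(27,15)=215280 g(27,17)=63180 g(27,19)=14625 g(27,21)=2574 g(27,23)=324 g(27,25)=26 g(27,27)=1
t=28: g(28,0)=2674440 g(28,2)=7020405 g(28,4)=8947575 g(28,6)=8351070 g(28,8)=6216210 g(28,10)=3798795 g(28,12)=1924065 g(28,14)=807300 g(28,16)=278460 g(28,18)=77805 g(28,20)=17199 g(28,22)=2898 g(28,24)=350 g(28,26)=27 g(28,28)=1
t=29: g(29,1)=9694845 g(29,3)=15967980 g(29,5)=17298645 g(29,7)=14567280 g(29,9)=10015005 g(29,11)=5722860 g(29,13)=2731365 g(29,15)=1085760 g(29,17)=356265 g(29,19)=95004 g(29,21)=20097 g(29,23)=3248 g(29,25)=377 g(29,27)=28 g(29,29)=1
Paths never hitting -1: Σ_s g(29,s) = 77558760
Paths hitting -1: 2^29 - 77558760 = 459312152
P = 459312152/536870912 = 57414019/67108864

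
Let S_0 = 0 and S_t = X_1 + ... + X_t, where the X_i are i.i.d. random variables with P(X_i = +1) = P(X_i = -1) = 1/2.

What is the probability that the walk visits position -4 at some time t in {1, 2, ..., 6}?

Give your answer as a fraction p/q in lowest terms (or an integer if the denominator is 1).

Count via complement. Let g(t,s) = #length-t paths at position s with S_1..S_t all ≠ -4.
g(t,s) = g(t-1,s-1) + g(t-1,s+1) for s ≠ -4; g(t,-4) = 0.
t=0: g(0,0)=1
t=1: g(1,-1)=1 g(1,1)=1
t=2: g(2,-2)=1 g(2,0)=2 g(2,2)=1
t=3: g(3,-3)=1 g(3,-1)=3 g(3,1)=3 g(3,3)=1
t=4: g(4,-2)=4 g(4,0)=6 g(4,2)=4 g(4,4)=1
t=5: g(5,-3)=4 g(5,-1)=10 g(5,1)=10 g(5,3)=5 g(5,5)=1
t=6: g(6,-2)=14 g(6,0)=20 g(6,2)=15 g(6,4)=6 g(6,6)=1
Paths never hitting -4: Σ_s g(6,s) = 56
Paths hitting -4: 2^6 - 56 = 8
P = 8/64 = 1/8

Answer: 1/8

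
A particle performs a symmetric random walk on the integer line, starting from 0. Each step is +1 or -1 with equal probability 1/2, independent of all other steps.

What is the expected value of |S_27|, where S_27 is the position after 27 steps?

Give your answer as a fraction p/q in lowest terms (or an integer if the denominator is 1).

S_27 takes values m ≡ 1 (mod 2) with |m| ≤ 27; P(S_27=m) = C(27,(27+m)/2)/2^27.
Total paths: 2^27 = 134217728
Distribution: P(S=-27)=1/134217728, P(S=-25)=27/134217728, P(S=-23)=351/134217728, P(S=-21)=2925/134217728, P(S=-19)=17550/134217728, P(S=-17)=80730/134217728, P(S=-15)=296010/134217728, P(S=-13)=888030/134217728, P(S=-11)=2220075/134217728, P(S=-9)=4686825/134217728, P(S=-7)=8436285/134217728, P(S=-5)=13037895/134217728, P(S=-3)=17383860/134217728, P(S=-1)=20058300/134217728, P(S=1)=20058300/134217728, P(S=3)=17383860/134217728, P(S=5)=13037895/134217728, P(S=7)=8436285/134217728, P(S=9)=4686825/134217728, P(S=11)=2220075/134217728, P(S=13)=888030/134217728, P(S=15)=296010/134217728, P(S=17)=80730/134217728, P(S=19)=17550/134217728, P(S=21)=2925/134217728, P(S=23)=351/134217728, P(S=25)=27/134217728, P(S=27)=1/134217728
E[|S_27|] = Σ_m |m|·P(S_27=m) = 561632400/134217728 = 35102025/8388608

Answer: 35102025/8388608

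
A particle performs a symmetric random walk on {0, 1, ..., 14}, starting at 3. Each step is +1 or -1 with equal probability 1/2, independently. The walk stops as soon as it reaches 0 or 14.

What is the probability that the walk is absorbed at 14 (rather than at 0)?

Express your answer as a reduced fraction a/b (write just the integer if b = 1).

Symmetric walk (p = 1/2): the harmonic-function argument gives P(hit 14 before 0 | start at 3) = a/N.
P = 3/14 = 3/14

Answer: 3/14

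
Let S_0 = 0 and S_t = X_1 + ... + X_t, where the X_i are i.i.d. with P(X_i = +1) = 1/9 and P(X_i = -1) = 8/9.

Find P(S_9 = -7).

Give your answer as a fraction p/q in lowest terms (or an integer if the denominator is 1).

To reach position -7 after 9 steps: need 1 step of +1 and 8 steps of -1.
Number of such sequences: C(9,1) = 9
Each has probability (1/9)^1 · (8/9)^8 = 16777216/387420489
P = 9 · 16777216/387420489 = 16777216/43046721

Answer: 16777216/43046721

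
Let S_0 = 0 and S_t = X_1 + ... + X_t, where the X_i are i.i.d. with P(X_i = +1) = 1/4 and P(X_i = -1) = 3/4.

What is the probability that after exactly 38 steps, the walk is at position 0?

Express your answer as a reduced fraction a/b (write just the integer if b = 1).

Answer: 5135054769461249325/9444732965739290427392

Derivation:
To be at 0 after 38 steps: need exactly 19 steps of +1 and 19 of -1.
Number of such sequences: C(38,19) = 35345263800
Each has probability (1/4)^19 · (3/4)^19 = 1162261467/75557863725914323419136
P = 35345263800 · 1162261467/75557863725914323419136 = 5135054769461249325/9444732965739290427392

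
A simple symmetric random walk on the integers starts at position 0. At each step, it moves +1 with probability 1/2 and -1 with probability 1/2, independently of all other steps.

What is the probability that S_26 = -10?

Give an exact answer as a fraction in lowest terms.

Answer: 1562275/67108864

Derivation:
To reach position -10 after 26 steps: need 8 steps of +1 and 18 of -1.
Favorable paths: C(26,8) = 1562275
Total paths: 2^26 = 67108864
P = 1562275/67108864 = 1562275/67108864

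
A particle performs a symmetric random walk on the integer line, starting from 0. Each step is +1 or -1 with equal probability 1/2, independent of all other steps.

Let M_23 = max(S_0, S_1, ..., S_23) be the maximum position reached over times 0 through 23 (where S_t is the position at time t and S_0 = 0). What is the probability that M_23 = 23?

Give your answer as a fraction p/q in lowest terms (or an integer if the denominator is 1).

Answer: 1/8388608

Derivation:
Let M_23 = max(S_0,...,S_23). Use the reflection principle: for j ≥ 1, #{paths with M_23 ≥ j} = #{S_23 ≥ j} + #{S_23 ≥ j+1}.
By reflection, #{M_23 ≥ 23} = #{S_23 ≥ 23} + #{S_23 ≥ 24} = 1 + 0 = 1.
#{M_23 ≥ 24} = #{S_23 ≥ 24} + #{S_23 ≥ 25} = 0 + 0 = 0.
#{M_23 = 23} = 1 - 0 = 1.
P(M_23 = 23) = 1/8388608 = 1/8388608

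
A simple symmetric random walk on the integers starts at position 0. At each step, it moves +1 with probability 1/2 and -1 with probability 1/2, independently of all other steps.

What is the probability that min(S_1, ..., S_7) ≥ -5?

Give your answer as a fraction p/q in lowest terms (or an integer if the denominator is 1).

Answer: 63/64

Derivation:
Let f(t,s) = #length-t paths at position s with S_1..S_t all ≥ -5.
f(t,s) = f(t-1,s-1) + f(t-1,s+1) for s ≥ -5; f(t,s) = 0 for s < -5.
t=0: f(0,0)=1
t=1: f(1,-1)=1 f(1,1)=1
t=2: f(2,-2)=1 f(2,0)=2 f(2,2)=1
t=3: f(3,-3)=1 f(3,-1)=3 f(3,1)=3 f(3,3)=1
t=4: f(4,-4)=1 f(4,-2)=4 f(4,0)=6 f(4,2)=4 f(4,4)=1
t=5: f(5,-5)=1 f(5,-3)=5 f(5,-1)=10 f(5,1)=10 f(5,3)=5 f(5,5)=1
t=6: f(6,-4)=6 f(6,-2)=15 f(6,0)=20 f(6,2)=15 f(6,4)=6 f(6,6)=1
t=7: f(7,-5)=6 f(7,-3)=21 f(7,-1)=35 f(7,1)=35 f(7,3)=21 f(7,5)=7 f(7,7)=1
Σ_s f(7,s) = 126
P = 126/128 = 63/64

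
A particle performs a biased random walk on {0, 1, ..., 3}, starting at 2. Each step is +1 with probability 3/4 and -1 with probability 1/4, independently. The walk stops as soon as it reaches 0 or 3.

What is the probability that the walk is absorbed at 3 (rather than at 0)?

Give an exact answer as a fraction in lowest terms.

Answer: 12/13

Derivation:
Biased walk: p = 3/4, q = 1/4, r = q/p = 1/3
Gambler's ruin: P(hit 3 before 0 | start at 2) = (1 - r^a)/(1 - r^N)
r^2 = 1/9; r^3 = 1/27
P = (1 - 1/9) / (1 - 1/27) = 8/9 / 26/27 = 12/13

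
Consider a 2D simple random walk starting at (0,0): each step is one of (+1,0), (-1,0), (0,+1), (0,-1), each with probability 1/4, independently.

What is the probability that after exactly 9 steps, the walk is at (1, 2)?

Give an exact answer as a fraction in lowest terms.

Let h be the number of horizontal steps (so 9-h are vertical). To end at (1,2) need (h+1)/2 right-steps and ((9-h)+2)/2 up-steps.
Sum over h with 1 ≤ h ≤ 7, h ≡ 1 (mod 2), 9-h ≡ 0 (mod 2):
h=1: C(9,1)·C(1,1)·C(8,5) = 9·1·56 = 504
h=3: C(9,3)·C(3,2)·C(6,4) = 84·3·15 = 3780
h=5: C(9,5)·C(5,3)·C(4,3) = 126·10·4 = 5040
h=7: C(9,7)·C(7,4)·C(2,2) = 36·35·1 = 1260
Total favorable: 10584
Total paths: 4^9 = 262144
P = 10584/262144 = 1323/32768

Answer: 1323/32768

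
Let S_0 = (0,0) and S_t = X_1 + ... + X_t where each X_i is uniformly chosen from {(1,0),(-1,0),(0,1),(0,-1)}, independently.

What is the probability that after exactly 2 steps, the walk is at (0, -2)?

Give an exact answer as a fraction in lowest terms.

Answer: 1/16

Derivation:
Let h be the number of horizontal steps (so 2-h are vertical). To end at (0,-2) need (h+0)/2 right-steps and ((2-h)-2)/2 up-steps.
Sum over h with 0 ≤ h ≤ 0, h ≡ 0 (mod 2), 2-h ≡ 0 (mod 2):
h=0: C(2,0)·C(0,0)·C(2,0) = 1·1·1 = 1
Total favorable: 1
Total paths: 4^2 = 16
P = 1/16 = 1/16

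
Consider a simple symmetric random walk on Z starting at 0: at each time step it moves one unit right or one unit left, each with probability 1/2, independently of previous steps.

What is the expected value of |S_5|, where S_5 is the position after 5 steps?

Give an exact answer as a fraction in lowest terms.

S_5 takes values m ≡ 1 (mod 2) with |m| ≤ 5; P(S_5=m) = C(5,(5+m)/2)/2^5.
Total paths: 2^5 = 32
Distribution: P(S=-5)=1/32, P(S=-3)=5/32, P(S=-1)=10/32, P(S=1)=10/32, P(S=3)=5/32, P(S=5)=1/32
E[|S_5|] = Σ_m |m|·P(S_5=m) = 60/32 = 15/8

Answer: 15/8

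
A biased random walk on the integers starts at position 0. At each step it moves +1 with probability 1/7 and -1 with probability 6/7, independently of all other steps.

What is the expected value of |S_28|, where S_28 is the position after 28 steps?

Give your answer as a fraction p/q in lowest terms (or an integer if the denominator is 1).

S_28 takes values m ≡ 0 (mod 2) with |m| ≤ 28; P(S_28=m) = C(28,(28+m)/2) · (1/7)^((28+m)/2) · (6/7)^((28-m)/2).
Distribution: P(S=-28)=6140942214464815497216/459986536544739960976801, P(S=-26)=4093961476309876998144/65712362363534280139543, P(S=-24)=9211413321697223245824/65712362363534280139543, P(S=-22)=13305374798007100243968/65712362363534280139543, P(S=-20)=13859765414590729420800/65712362363534280139543, P(S=-18)=11087812331672583536640/65712362363534280139543, P(S=-16)=7083880100790817259520/65712362363534280139543, P(S=-14)=25974227036232996618240/459986536544739960976801, P(S=-12)=1623389189764562288640/65712362363534280139543, P(S=-10)=601255255468356403200/65712362363534280139543, P(S=-8)=190397497564979527680/65712362363534280139543, P(S=-6)=51926590244994416640/65712362363534280139543, P(S=-4)=12260444918957015040/65712362363534280139543, P(S=-2)=2514963060298874880/65712362363534280139543, P(S=0)=3143703825373593600/459986536544739960976801, P(S=2)=69860085008302080/65712362363534280139543, P(S=4)=9460219844874240/65712362363534280139543, P(S=6)=1112967040573440/65712362363534280139543, P(S=8)=113357754132480/65712362363534280139543, P(S=10)=9943662643200/65712362363534280139543, P(S=12)=745774698240/65712362363534280139543, P(S=14)=331455421440/459986536544739960976801, P(S=16)=2511025920/65712362363534280139543, P(S=18)=109175040/65712362363534280139543, P(S=20)=3790800/65712362363534280139543, P(S=22)=101088/65712362363534280139543, P(S=24)=1944/65712362363534280139543, P(S=26)=24/65712362363534280139543, P(S=28)=1/459986536544739960976801
E[|S_28|] = Σ_m |m|·P(S_28=m) = 1314247617780295054606900/65712362363534280139543

Answer: 1314247617780295054606900/65712362363534280139543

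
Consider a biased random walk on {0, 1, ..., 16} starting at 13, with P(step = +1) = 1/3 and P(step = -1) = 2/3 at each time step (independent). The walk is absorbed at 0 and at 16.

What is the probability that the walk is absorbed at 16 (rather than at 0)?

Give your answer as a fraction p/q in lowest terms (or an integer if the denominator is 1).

Answer: 8191/65535

Derivation:
Biased walk: p = 1/3, q = 2/3, r = q/p = 2
Gambler's ruin: P(hit 16 before 0 | start at 13) = (1 - r^a)/(1 - r^N)
r^13 = 8192; r^16 = 65536
P = (1 - 8192) / (1 - 65536) = -8191 / -65535 = 8191/65535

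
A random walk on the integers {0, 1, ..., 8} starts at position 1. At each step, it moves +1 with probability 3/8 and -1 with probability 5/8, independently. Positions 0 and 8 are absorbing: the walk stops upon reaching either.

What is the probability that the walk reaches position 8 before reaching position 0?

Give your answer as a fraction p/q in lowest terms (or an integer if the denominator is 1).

Answer: 2187/192032

Derivation:
Biased walk: p = 3/8, q = 5/8, r = q/p = 5/3
Gambler's ruin: P(hit 8 before 0 | start at 1) = (1 - r^a)/(1 - r^N)
r^1 = 5/3; r^8 = 390625/6561
P = (1 - 5/3) / (1 - 390625/6561) = -2/3 / -384064/6561 = 2187/192032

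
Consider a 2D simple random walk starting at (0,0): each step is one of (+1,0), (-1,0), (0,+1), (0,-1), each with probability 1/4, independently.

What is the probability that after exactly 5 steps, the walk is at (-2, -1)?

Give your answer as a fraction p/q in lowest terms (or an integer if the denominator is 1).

Answer: 25/512

Derivation:
Let h be the number of horizontal steps (so 5-h are vertical). To end at (-2,-1) need (h-2)/2 right-steps and ((5-h)-1)/2 up-steps.
Sum over h with 2 ≤ h ≤ 4, h ≡ 0 (mod 2), 5-h ≡ 1 (mod 2):
h=2: C(5,2)·C(2,0)·C(3,1) = 10·1·3 = 30
h=4: C(5,4)·C(4,1)·C(1,0) = 5·4·1 = 20
Total favorable: 50
Total paths: 4^5 = 1024
P = 50/1024 = 25/512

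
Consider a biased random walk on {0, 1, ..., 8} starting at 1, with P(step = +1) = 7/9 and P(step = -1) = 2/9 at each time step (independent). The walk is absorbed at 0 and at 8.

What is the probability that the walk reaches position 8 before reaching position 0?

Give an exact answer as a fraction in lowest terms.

Biased walk: p = 7/9, q = 2/9, r = q/p = 2/7
Gambler's ruin: P(hit 8 before 0 | start at 1) = (1 - r^a)/(1 - r^N)
r^1 = 2/7; r^8 = 256/5764801
P = (1 - 2/7) / (1 - 256/5764801) = 5/7 / 5764545/5764801 = 823543/1152909

Answer: 823543/1152909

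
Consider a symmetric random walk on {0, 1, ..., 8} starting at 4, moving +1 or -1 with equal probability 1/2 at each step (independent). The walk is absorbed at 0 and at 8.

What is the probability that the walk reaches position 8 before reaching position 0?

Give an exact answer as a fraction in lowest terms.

Symmetric walk (p = 1/2): the harmonic-function argument gives P(hit 8 before 0 | start at 4) = a/N.
P = 4/8 = 1/2

Answer: 1/2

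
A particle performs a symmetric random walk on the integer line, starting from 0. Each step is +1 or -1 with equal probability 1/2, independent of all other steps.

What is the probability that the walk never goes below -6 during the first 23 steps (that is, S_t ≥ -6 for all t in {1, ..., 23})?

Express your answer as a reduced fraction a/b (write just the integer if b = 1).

Answer: 3558491/4194304

Derivation:
Let f(t,s) = #length-t paths at position s with S_1..S_t all ≥ -6.
f(t,s) = f(t-1,s-1) + f(t-1,s+1) for s ≥ -6; f(t,s) = 0 for s < -6.
t=0: f(0,0)=1
t=1: f(1,-1)=1 f(1,1)=1
t=2: f(2,-2)=1 f(2,0)=2 f(2,2)=1
t=3: f(3,-3)=1 f(3,-1)=3 f(3,1)=3 f(3,3)=1
t=4: f(4,-4)=1 f(4,-2)=4 f(4,0)=6 f(4,2)=4 f(4,4)=1
t=5: f(5,-5)=1 f(5,-3)=5 f(5,-1)=10 f(5,1)=10 f(5,3)=5 f(5,5)=1
t=6: f(6,-6)=1 f(6,-4)=6 f(6,-2)=15 f(6,0)=20 f(6,2)=15 f(6,4)=6 f(6,6)=1
t=7: f(7,-5)=7 f(7,-3)=21 f(7,-1)=35 f(7,1)=35 f(7,3)=21 f(7,5)=7 f(7,7)=1
t=8: f(8,-6)=7 f(8,-4)=28 f(8,-2)=56 f(8,0)=70 f(8,2)=56 f(8,4)=28 f(8,6)=8 f(8,8)=1
t=9: f(9,-5)=35 f(9,-3)=84 f(9,-1)=126 f(9,1)=126 f(9,3)=84 f(9,5)=36 f(9,7)=9 f(9,9)=1
t=10: f(10,-6)=35 f(10,-4)=119 f(10,-2)=210 f(10,0)=252 f(10,2)=210 f(10,4)=120 f(10,6)=45 f(10,8)=10 f(10,10)=1
t=11: f(11,-5)=154 f(11,-3)=329 f(11,-1)=462 f(11,1)=462 f(11,3)=330 f(11,5)=165 f(11,7)=55 f(11,9)=11 f(11,11)=1
t=12: f(12,-6)=154 f(12,-4)=483 f(12,-2)=791 f(12,0)=924 f(12,2)=792 f(12,4)=495 f(12,6)=220 f(12,8)=66 f(12,10)=12 f(12,12)=1
t=13: f(13,-5)=637 f(13,-3)=1274 f(13,-1)=1715 f(13,1)=1716 f(13,3)=1287 f(13,5)=715 f(13,7)=286 f(13,9)=78 f(13,11)=13 f(13,13)=1
t=14: f(14,-6)=637 f(14,-4)=1911 f(14,-2)=2989 f(14,0)=3431 f(14,2)=3003 f(14,4)=2002 f(14,6)=1001 f(14,8)=364 f(14,10)=91 f(14,12)=14 f(14,14)=1
t=15: f(15,-5)=2548 f(15,-3)=4900 f(15,-1)=6420 f(15,1)=6434 f(15,3)=5005 f(15,5)=3003 f(15,7)=1365 f(15,9)=455 f(15,11)=105 f(15,13)=15 f(15,15)=1
t=16: f(16,-6)=2548 f(16,-4)=7448 f(16,-2)=11320 f(16,0)=12854 f(16,2)=11439 f(16,4)=8008 f(16,6)=4368 f(16,8)=1820 f(16,10)=560 f(16,12)=120 f(16,14)=16 f(16,16)=1
t=17: f(17,-5)=9996 f(17,-3)=18768 f(17,-1)=24174 f(17,1)=24293 f(17,3)=19447 f(17,5)=12376 f(17,7)=6188 f(17,9)=2380 f(17,11)=680 f(17,13)=136 f(17,15)=17 f(17,17)=1
t=18: f(18,-6)=9996 f(18,-4)=28764 f(18,-2)=42942 f(18,0)=48467 f(18,2)=43740 f(18,4)=31823 f(18,6)=18564 f(18,8)=8568 f(18,10)=3060 f(18,12)=816 f(18,14)=153 f(18,16)=18 f(18,18)=1
t=19: f(19,-5)=38760 f(19,-3)=71706 f(19,-1)=91409 f(19,1)=92207 f(19,3)=75563 f(19,5)=50387 f(19,7)=27132 f(19,9)=11628 f(19,11)=3876 f(19,13)=969 f(19,15)=171 f(19,17)=19 f(19,19)=1
t=20: f(20,-6)=38760 f(20,-4)=110466 f(20,-2)=163115 f(20,0)=183616 f(20,2)=167770 f(20,4)=125950 f(20,6)=77519 f(20,8)=38760 f(20,10)=15504 f(20,12)=4845 f(20,14)=1140 f(20,16)=190 f(20,18)=20 f(20,20)=1
t=21: f(21,-5)=149226 f(21,-3)=273581 f(21,-1)=346731 f(21,1)=351386 f(21,3)=293720 f(21,5)=203469 f(21,7)=116279 f(21,9)=54264 f(21,11)=20349 f(21,13)=5985 f(21,15)=1330 f(21,17)=210 f(21,19)=21 f(21,21)=1
t=22: f(22,-6)=149226 f(22,-4)=422807 f(22,-2)=620312 f(22,0)=698117 f(22,2)=645106 f(22,4)=497189 f(22,6)=319748 f(22,8)=170543 f(22,10)=74613 f(22,12)=26334 f(22,14)=7315 f(22,16)=1540 f(22,18)=231 f(22,20)=22 f(22,22)=1
t=23: f(23,-5)=572033 f(23,-3)=1043119 f(23,-1)=1318429 f(23,1)=1343223 f(23,3)=1142295 f(23,5)=816937 f(23,7)=490291 f(23,9)=245156 f(23,11)=100947 f(23,13)=33649 f(23,15)=8855 f(23,17)=1771 f(23,19)=253 f(23,21)=23 f(23,23)=1
Σ_s f(23,s) = 7116982
P = 7116982/8388608 = 3558491/4194304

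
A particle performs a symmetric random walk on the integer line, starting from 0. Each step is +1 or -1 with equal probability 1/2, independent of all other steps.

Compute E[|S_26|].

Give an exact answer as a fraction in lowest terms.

Answer: 16900975/4194304

Derivation:
S_26 takes values m ≡ 0 (mod 2) with |m| ≤ 26; P(S_26=m) = C(26,(26+m)/2)/2^26.
Total paths: 2^26 = 67108864
Distribution: P(S=-26)=1/67108864, P(S=-24)=26/67108864, P(S=-22)=325/67108864, P(S=-20)=2600/67108864, P(S=-18)=14950/67108864, P(S=-16)=65780/67108864, P(S=-14)=230230/67108864, P(S=-12)=657800/67108864, P(S=-10)=1562275/67108864, P(S=-8)=3124550/67108864, P(S=-6)=5311735/67108864, P(S=-4)=7726160/67108864, P(S=-2)=9657700/67108864, P(S=0)=10400600/67108864, P(S=2)=9657700/67108864, P(S=4)=7726160/67108864, P(S=6)=5311735/67108864, P(S=8)=3124550/67108864, P(S=10)=1562275/67108864, P(S=12)=657800/67108864, P(S=14)=230230/67108864, P(S=16)=65780/67108864, P(S=18)=14950/67108864, P(S=20)=2600/67108864, P(S=22)=325/67108864, P(S=24)=26/67108864, P(S=26)=1/67108864
E[|S_26|] = Σ_m |m|·P(S_26=m) = 270415600/67108864 = 16900975/4194304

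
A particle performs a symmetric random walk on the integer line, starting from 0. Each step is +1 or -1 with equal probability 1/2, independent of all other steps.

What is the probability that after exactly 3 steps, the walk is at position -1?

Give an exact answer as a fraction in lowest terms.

To reach position -1 after 3 steps: need 1 step of +1 and 2 of -1.
Favorable paths: C(3,1) = 3
Total paths: 2^3 = 8
P = 3/8 = 3/8

Answer: 3/8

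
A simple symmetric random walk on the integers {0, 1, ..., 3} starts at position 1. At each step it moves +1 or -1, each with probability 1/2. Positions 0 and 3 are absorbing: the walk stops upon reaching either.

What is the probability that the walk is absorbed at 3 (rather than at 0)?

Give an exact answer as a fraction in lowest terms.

Answer: 1/3

Derivation:
Symmetric walk (p = 1/2): the harmonic-function argument gives P(hit 3 before 0 | start at 1) = a/N.
P = 1/3 = 1/3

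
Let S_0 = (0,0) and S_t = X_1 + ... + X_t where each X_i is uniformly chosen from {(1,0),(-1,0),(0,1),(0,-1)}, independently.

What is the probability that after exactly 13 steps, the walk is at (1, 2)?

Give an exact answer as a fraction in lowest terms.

Answer: 552123/16777216

Derivation:
Let h be the number of horizontal steps (so 13-h are vertical). To end at (1,2) need (h+1)/2 right-steps and ((13-h)+2)/2 up-steps.
Sum over h with 1 ≤ h ≤ 11, h ≡ 1 (mod 2), 13-h ≡ 0 (mod 2):
h=1: C(13,1)·C(1,1)·C(12,7) = 13·1·792 = 10296
h=3: C(13,3)·C(3,2)·C(10,6) = 286·3·210 = 180180
h=5: C(13,5)·C(5,3)·C(8,5) = 1287·10·56 = 720720
h=7: C(13,7)·C(7,4)·C(6,4) = 1716·35·15 = 900900
h=9: C(13,9)·C(9,5)·C(4,3) = 715·126·4 = 360360
h=11: C(13,11)·C(11,6)·C(2,2) = 78·462·1 = 36036
Total favorable: 2208492
Total paths: 4^13 = 67108864
P = 2208492/67108864 = 552123/16777216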